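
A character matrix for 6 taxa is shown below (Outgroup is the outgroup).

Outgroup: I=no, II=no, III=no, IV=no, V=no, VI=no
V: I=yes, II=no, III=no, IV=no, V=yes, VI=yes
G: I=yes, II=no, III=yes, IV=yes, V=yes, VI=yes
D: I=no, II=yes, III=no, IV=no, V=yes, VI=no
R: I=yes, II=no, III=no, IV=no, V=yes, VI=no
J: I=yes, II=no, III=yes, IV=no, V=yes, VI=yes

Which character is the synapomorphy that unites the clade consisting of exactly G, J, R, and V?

The outgroup has state 'no' for every character, so 'yes' is the derived state throughout.
I (derived state 'yes') is shared by G, J, R, and V — a synapomorphy uniting that clade.
II: derived state 'yes' in D only — an autapomorphy, so it tells us nothing about relationships among taxa.
Only G and J show the derived state 'yes' for III, supporting them as a clade.
IV: derived state 'yes' in G only — an autapomorphy, so it tells us nothing about relationships among taxa.
V (derived state 'yes') is shared by all ingroup taxa — unites the whole ingroup.
Only G, J, and V show the derived state 'yes' for VI, supporting them as a clade.
Most parsimonious ingroup topology: (((V,(G,J)),R),D).
The clade {G, J, R, V} is supported by I: its derived state 'yes' occurs in exactly those taxa and in no other taxon (including the outgroup).

I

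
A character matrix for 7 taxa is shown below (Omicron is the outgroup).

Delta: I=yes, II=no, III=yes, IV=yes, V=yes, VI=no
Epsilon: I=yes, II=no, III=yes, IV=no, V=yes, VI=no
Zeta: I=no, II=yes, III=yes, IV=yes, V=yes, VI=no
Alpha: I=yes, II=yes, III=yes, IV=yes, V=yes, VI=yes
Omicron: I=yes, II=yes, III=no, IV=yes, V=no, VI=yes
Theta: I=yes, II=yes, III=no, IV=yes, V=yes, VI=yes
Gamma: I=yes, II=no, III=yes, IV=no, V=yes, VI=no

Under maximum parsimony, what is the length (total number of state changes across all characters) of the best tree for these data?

Character polarity is set by the outgroup: the derived state is whichever differs from the outgroup's state, so for I, II, IV, VI the derived state is 'no', and for the remaining characters it is 'yes'.
I (derived state 'no') is unique to Zeta (autapomorphy; uninformative for grouping).
Only Delta, Epsilon, and Gamma show the derived state 'no' for II, supporting them as a clade.
Only Alpha, Delta, Epsilon, Gamma, and Zeta show the derived state 'yes' for III, supporting them as a clade.
Only Epsilon and Gamma show the derived state 'no' for IV, supporting them as a clade.
V (derived state 'yes') is shared by all ingroup taxa — unites the whole ingroup.
VI: derived state 'no' in Delta, Epsilon, Gamma, and Zeta only — synapomorphy for {Delta, Epsilon, Gamma, Zeta}.
Most parsimonious ingroup topology: ((((Delta,(Gamma,Epsilon)),Zeta),Alpha),Theta).
Changes per character on this tree: I: 1; II: 1; III: 1; IV: 1; V: 1; VI: 1.
Total = 6.

6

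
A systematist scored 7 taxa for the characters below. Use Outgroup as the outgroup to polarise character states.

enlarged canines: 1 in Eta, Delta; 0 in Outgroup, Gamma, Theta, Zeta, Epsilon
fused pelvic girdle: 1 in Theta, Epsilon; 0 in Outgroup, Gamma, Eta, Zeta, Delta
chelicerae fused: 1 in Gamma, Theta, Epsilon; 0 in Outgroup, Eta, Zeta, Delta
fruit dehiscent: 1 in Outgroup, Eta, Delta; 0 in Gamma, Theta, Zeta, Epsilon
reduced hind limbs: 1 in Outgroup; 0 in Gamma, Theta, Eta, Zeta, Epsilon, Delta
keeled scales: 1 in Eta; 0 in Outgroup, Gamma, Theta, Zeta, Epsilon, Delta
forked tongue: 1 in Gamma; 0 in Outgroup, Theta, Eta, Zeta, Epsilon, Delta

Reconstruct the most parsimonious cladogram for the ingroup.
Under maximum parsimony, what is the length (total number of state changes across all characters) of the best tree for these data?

7

Character polarity is set by the outgroup: the derived state is whichever differs from the outgroup's state, so for fruit dehiscent, reduced hind limbs the derived state is '0', and for the remaining characters it is '1'.
enlarged canines (derived state '1') is shared by Delta and Eta — a synapomorphy uniting that clade.
Only Epsilon and Theta show the derived state '1' for fused pelvic girdle, supporting them as a clade.
Only Epsilon, Gamma, and Theta show the derived state '1' for chelicerae fused, supporting them as a clade.
fruit dehiscent: derived state '0' in Epsilon, Gamma, Theta, and Zeta only — synapomorphy for {Epsilon, Gamma, Theta, Zeta}.
All ingroup taxa share the derived state '0' for reduced hind limbs; it defines the ingroup but does not resolve relationships within it.
keeled scales (derived state '1') is unique to Eta (autapomorphy; uninformative for grouping).
forked tongue (derived state '1') is unique to Gamma (autapomorphy; uninformative for grouping).
Most parsimonious ingroup topology: (((Gamma,(Theta,Epsilon)),Zeta),(Eta,Delta)).
Changes per character on this tree: enlarged canines: 1; fused pelvic girdle: 1; chelicerae fused: 1; fruit dehiscent: 1; reduced hind limbs: 1; keeled scales: 1; forked tongue: 1.
Total = 7.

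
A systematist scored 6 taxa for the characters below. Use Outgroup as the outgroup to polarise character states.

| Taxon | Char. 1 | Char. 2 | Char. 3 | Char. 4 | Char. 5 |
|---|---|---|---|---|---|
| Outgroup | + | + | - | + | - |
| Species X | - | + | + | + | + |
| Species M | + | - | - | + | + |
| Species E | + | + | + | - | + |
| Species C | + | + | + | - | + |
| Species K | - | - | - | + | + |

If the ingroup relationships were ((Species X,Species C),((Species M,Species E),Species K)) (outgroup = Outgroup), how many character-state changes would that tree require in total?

9

Map each character onto ((Species X,Species C),((Species M,Species E),Species K)) (rooted by Outgroup) and count the minimum state changes it requires (Fitch parsimony):
Char. 1: 2; Char. 2: 2; Char. 3: 2; Char. 4: 2; Char. 5: 1.
Total tree length = 9.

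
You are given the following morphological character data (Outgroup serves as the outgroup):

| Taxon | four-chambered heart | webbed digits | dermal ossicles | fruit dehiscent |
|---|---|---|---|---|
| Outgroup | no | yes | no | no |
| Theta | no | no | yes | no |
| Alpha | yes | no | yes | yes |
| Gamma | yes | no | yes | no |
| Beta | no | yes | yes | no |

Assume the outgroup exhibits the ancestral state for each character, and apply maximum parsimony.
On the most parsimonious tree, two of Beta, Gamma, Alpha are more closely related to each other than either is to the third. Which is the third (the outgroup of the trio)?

Character polarity is set by the outgroup: the derived state is whichever differs from the outgroup's state, so for webbed digits the derived state is 'no', and for the remaining characters it is 'yes'.
Only Alpha and Gamma show the derived state 'yes' for four-chambered heart, supporting them as a clade.
webbed digits: derived state 'no' in Alpha, Gamma, and Theta only — synapomorphy for {Alpha, Gamma, Theta}.
dermal ossicles (derived state 'yes') is shared by all ingroup taxa — unites the whole ingroup.
fruit dehiscent: derived state 'yes' in Alpha only — an autapomorphy, so it tells us nothing about relationships among taxa.
Most parsimonious ingroup topology: ((Theta,(Alpha,Gamma)),Beta).
Gamma and Alpha share a more recent common ancestor with each other than either does with Beta, so Beta is the least closely related of the three.

Beta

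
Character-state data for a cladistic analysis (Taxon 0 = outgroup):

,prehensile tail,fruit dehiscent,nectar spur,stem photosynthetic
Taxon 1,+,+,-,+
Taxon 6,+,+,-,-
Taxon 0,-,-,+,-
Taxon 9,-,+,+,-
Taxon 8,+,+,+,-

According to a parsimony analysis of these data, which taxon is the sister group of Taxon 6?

Character polarity is set by the outgroup: the derived state is whichever differs from the outgroup's state, so for nectar spur the derived state is '-', and for the remaining characters it is '+'.
prehensile tail: derived state '+' in Taxon 1, Taxon 6, and Taxon 8 only — synapomorphy for {Taxon 1, Taxon 6, Taxon 8}.
fruit dehiscent (derived state '+') is shared by all ingroup taxa — unites the whole ingroup.
nectar spur: derived state '-' in Taxon 1 and Taxon 6 only — synapomorphy for {Taxon 1, Taxon 6}.
stem photosynthetic: derived state '+' in Taxon 1 only — an autapomorphy, so it tells us nothing about relationships among taxa.
Most parsimonious ingroup topology: ((Taxon 8,(Taxon 1,Taxon 6)),Taxon 9).
Taxon 6 and Taxon 1 form a cherry on this tree, so they are sister taxa.

Taxon 1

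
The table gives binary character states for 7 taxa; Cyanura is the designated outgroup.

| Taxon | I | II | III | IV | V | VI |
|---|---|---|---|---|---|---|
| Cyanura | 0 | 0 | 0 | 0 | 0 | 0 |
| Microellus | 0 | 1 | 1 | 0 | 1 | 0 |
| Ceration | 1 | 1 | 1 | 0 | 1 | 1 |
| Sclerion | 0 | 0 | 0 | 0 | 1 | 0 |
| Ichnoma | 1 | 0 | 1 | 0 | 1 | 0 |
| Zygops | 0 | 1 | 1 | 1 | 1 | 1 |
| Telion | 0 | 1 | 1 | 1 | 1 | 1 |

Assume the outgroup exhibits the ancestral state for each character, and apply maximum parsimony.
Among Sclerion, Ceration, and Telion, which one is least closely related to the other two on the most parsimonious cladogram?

Sclerion

The outgroup has state '0' for every character, so '1' is the derived state throughout.
I (state '1') occurs in Ceration and Ichnoma but conflicts with the nesting implied by the other characters — most parsimoniously interpreted as homoplasy.
II: derived state '1' in Ceration, Microellus, Telion, and Zygops only — synapomorphy for {Ceration, Microellus, Telion, Zygops}.
Only Ceration, Ichnoma, Microellus, Telion, and Zygops show the derived state '1' for III, supporting them as a clade.
IV (derived state '1') is shared by Telion and Zygops — a synapomorphy uniting that clade.
V (derived state '1') is shared by all ingroup taxa — unites the whole ingroup.
Only Ceration, Telion, and Zygops show the derived state '1' for VI, supporting them as a clade.
Most parsimonious ingroup topology: (((Microellus,(Ceration,(Zygops,Telion))),Ichnoma),Sclerion).
Telion and Ceration share a more recent common ancestor with each other than either does with Sclerion, so Sclerion is the least closely related of the three.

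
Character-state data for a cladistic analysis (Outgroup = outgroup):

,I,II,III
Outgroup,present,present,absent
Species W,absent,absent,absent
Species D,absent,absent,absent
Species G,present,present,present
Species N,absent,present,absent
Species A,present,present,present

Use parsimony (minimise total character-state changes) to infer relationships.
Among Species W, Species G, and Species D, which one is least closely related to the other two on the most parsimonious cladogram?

Character polarity is set by the outgroup: the derived state is whichever differs from the outgroup's state, so for I, II the derived state is 'absent', and for the remaining characters it is 'present'.
Only Species D, Species N, and Species W show the derived state 'absent' for I, supporting them as a clade.
II (derived state 'absent') is shared by Species D and Species W — a synapomorphy uniting that clade.
III: derived state 'present' in Species A and Species G only — synapomorphy for {Species A, Species G}.
Most parsimonious ingroup topology: (((Species W,Species D),Species N),(Species G,Species A)).
Species D and Species W share a more recent common ancestor with each other than either does with Species G, so Species G is the least closely related of the three.

Species G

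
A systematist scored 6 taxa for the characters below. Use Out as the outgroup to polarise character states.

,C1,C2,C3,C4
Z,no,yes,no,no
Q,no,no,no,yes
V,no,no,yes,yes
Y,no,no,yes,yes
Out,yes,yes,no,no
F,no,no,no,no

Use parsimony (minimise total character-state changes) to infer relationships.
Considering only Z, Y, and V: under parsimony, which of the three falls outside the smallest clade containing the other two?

Z

Character polarity is set by the outgroup: the derived state is whichever differs from the outgroup's state, so for C1, C2 the derived state is 'no', and for the remaining characters it is 'yes'.
All ingroup taxa share the derived state 'no' for C1; it defines the ingroup but does not resolve relationships within it.
Only F, Q, V, and Y show the derived state 'no' for C2, supporting them as a clade.
C3: derived state 'yes' in V and Y only — synapomorphy for {V, Y}.
C4: derived state 'yes' in Q, V, and Y only — synapomorphy for {Q, V, Y}.
Most parsimonious ingroup topology: ((((Y,V),Q),F),Z).
Y and V share a more recent common ancestor with each other than either does with Z, so Z is the least closely related of the three.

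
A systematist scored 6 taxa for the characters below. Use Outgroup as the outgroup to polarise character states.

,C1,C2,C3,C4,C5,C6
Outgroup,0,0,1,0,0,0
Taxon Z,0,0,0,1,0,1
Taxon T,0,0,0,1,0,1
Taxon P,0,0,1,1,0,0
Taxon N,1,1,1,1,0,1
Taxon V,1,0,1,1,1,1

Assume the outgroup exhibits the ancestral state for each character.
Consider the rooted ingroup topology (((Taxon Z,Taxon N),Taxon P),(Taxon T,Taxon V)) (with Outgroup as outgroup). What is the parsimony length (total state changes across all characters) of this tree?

9

Map each character onto (((Taxon Z,Taxon N),Taxon P),(Taxon T,Taxon V)) (rooted by Outgroup) and count the minimum state changes it requires (Fitch parsimony):
C1: 2; C2: 1; C3: 2; C4: 1; C5: 1; C6: 2.
Total tree length = 9.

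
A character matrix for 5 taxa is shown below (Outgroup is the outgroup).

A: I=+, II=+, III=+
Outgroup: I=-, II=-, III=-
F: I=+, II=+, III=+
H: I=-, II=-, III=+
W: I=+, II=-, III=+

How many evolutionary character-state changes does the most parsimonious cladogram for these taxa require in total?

3

The outgroup has state '-' for every character, so '+' is the derived state throughout.
I (derived state '+') is shared by A, F, and W — a synapomorphy uniting that clade.
II (derived state '+') is shared by A and F — a synapomorphy uniting that clade.
All ingroup taxa share the derived state '+' for III; it defines the ingroup but does not resolve relationships within it.
Most parsimonious ingroup topology: (H,((F,A),W)).
Changes per character on this tree: I: 1; II: 1; III: 1.
Total = 3.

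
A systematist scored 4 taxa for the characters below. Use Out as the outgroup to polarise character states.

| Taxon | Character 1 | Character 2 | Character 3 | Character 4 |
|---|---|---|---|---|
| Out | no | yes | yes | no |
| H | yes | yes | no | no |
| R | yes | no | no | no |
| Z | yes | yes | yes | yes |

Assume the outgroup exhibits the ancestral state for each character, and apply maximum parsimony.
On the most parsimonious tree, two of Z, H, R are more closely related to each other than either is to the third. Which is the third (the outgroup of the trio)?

Z

Character polarity is set by the outgroup: the derived state is whichever differs from the outgroup's state, so for Character 2, Character 3 the derived state is 'no', and for the remaining characters it is 'yes'.
Character 1 (derived state 'yes') is shared by all ingroup taxa — unites the whole ingroup.
Character 2 (derived state 'no') is unique to R (autapomorphy; uninformative for grouping).
Character 3 (derived state 'no') is shared by H and R — a synapomorphy uniting that clade.
Character 4: derived state 'yes' in Z only — an autapomorphy, so it tells us nothing about relationships among taxa.
Most parsimonious ingroup topology: ((H,R),Z).
H and R share a more recent common ancestor with each other than either does with Z, so Z is the least closely related of the three.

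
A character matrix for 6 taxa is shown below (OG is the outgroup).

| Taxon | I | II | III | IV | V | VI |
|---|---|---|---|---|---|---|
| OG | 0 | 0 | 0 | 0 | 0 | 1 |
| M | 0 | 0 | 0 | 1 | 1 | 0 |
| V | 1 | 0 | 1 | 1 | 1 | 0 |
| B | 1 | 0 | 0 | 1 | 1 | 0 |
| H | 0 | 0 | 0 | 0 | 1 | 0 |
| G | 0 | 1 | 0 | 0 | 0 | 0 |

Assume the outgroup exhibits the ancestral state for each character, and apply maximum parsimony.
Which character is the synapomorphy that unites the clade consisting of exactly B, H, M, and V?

Character polarity is set by the outgroup: the derived state is whichever differs from the outgroup's state, so for VI the derived state is '0', and for the remaining characters it is '1'.
Only B and V show the derived state '1' for I, supporting them as a clade.
II (derived state '1') is unique to G (autapomorphy; uninformative for grouping).
III: derived state '1' in V only — an autapomorphy, so it tells us nothing about relationships among taxa.
IV: derived state '1' in B, M, and V only — synapomorphy for {B, M, V}.
V: derived state '1' in B, H, M, and V only — synapomorphy for {B, H, M, V}.
All ingroup taxa share the derived state '0' for VI; it defines the ingroup but does not resolve relationships within it.
Most parsimonious ingroup topology: (((M,(V,B)),H),G).
The clade {B, H, M, V} is supported by V: its derived state '1' occurs in exactly those taxa and in no other taxon (including the outgroup).

V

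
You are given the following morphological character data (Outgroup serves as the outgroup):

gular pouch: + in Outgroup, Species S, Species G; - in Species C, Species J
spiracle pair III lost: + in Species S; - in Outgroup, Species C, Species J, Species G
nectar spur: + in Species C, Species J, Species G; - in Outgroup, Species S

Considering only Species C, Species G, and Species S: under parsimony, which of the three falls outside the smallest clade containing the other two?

Character polarity is set by the outgroup: the derived state is whichever differs from the outgroup's state, so for gular pouch the derived state is '-', and for the remaining characters it is '+'.
Only Species C and Species J show the derived state '-' for gular pouch, supporting them as a clade.
spiracle pair III lost: derived state '+' in Species S only — an autapomorphy, so it tells us nothing about relationships among taxa.
nectar spur (derived state '+') is shared by Species C, Species G, and Species J — a synapomorphy uniting that clade.
Most parsimonious ingroup topology: (Species S,((Species J,Species C),Species G)).
Species G and Species C share a more recent common ancestor with each other than either does with Species S, so Species S is the least closely related of the three.

Species S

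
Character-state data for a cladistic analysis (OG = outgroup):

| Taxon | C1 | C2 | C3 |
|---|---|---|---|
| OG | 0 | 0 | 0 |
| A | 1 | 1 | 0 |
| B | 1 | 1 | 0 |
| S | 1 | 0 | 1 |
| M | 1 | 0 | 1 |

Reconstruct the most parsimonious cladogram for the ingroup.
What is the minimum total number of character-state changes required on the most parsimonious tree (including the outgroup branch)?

3

The outgroup has state '0' for every character, so '1' is the derived state throughout.
All ingroup taxa share the derived state '1' for C1; it defines the ingroup but does not resolve relationships within it.
C2 (derived state '1') is shared by A and B — a synapomorphy uniting that clade.
C3: derived state '1' in M and S only — synapomorphy for {M, S}.
Most parsimonious ingroup topology: ((A,B),(S,M)).
Changes per character on this tree: C1: 1; C2: 1; C3: 1.
Total = 3.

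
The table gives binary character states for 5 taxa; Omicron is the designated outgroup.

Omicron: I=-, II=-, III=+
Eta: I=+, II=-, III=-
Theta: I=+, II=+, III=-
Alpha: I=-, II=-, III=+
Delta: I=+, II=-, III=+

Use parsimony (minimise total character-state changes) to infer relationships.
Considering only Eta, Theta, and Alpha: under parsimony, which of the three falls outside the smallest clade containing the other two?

Character polarity is set by the outgroup: the derived state is whichever differs from the outgroup's state, so for III the derived state is '-', and for the remaining characters it is '+'.
I (derived state '+') is shared by Delta, Eta, and Theta — a synapomorphy uniting that clade.
II: derived state '+' in Theta only — an autapomorphy, so it tells us nothing about relationships among taxa.
Only Eta and Theta show the derived state '-' for III, supporting them as a clade.
Most parsimonious ingroup topology: (((Eta,Theta),Delta),Alpha).
Eta and Theta share a more recent common ancestor with each other than either does with Alpha, so Alpha is the least closely related of the three.

Alpha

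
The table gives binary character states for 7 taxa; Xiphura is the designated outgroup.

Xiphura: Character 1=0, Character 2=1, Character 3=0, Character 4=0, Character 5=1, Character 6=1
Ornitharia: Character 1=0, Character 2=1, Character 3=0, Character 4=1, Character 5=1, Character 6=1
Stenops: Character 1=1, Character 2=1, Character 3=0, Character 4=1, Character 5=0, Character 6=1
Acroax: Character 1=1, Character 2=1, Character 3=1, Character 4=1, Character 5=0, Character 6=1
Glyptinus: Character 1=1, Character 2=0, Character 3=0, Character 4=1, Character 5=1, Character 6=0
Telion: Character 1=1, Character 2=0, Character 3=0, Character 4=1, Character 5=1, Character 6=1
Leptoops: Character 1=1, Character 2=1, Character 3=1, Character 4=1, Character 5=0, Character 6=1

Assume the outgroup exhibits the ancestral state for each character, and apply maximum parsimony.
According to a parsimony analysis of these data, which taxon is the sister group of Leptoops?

Character polarity is set by the outgroup: the derived state is whichever differs from the outgroup's state, so for Character 2, Character 5, Character 6 the derived state is '0', and for the remaining characters it is '1'.
Only Acroax, Glyptinus, Leptoops, Stenops, and Telion show the derived state '1' for Character 1, supporting them as a clade.
Character 2: derived state '0' in Glyptinus and Telion only — synapomorphy for {Glyptinus, Telion}.
Character 3 (derived state '1') is shared by Acroax and Leptoops — a synapomorphy uniting that clade.
All ingroup taxa share the derived state '1' for Character 4; it defines the ingroup but does not resolve relationships within it.
Character 5 (derived state '0') is shared by Acroax, Leptoops, and Stenops — a synapomorphy uniting that clade.
Character 6: derived state '0' in Glyptinus only — an autapomorphy, so it tells us nothing about relationships among taxa.
Most parsimonious ingroup topology: (Ornitharia,((Stenops,(Acroax,Leptoops)),(Glyptinus,Telion))).
Leptoops and Acroax form a cherry on this tree, so they are sister taxa.

Acroax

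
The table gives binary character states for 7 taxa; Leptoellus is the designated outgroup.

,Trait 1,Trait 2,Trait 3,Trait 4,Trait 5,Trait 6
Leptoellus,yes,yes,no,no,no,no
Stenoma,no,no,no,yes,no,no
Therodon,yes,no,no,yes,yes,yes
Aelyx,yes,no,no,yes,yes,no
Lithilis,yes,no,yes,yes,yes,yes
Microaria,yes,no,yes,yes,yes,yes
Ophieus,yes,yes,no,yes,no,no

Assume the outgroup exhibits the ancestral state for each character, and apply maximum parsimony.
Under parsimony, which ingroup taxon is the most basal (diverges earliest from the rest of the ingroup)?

Character polarity is set by the outgroup: the derived state is whichever differs from the outgroup's state, so for Trait 1, Trait 2 the derived state is 'no', and for the remaining characters it is 'yes'.
Trait 1: derived state 'no' in Stenoma only — an autapomorphy, so it tells us nothing about relationships among taxa.
Only Aelyx, Lithilis, Microaria, Stenoma, and Therodon show the derived state 'no' for Trait 2, supporting them as a clade.
Trait 3 (derived state 'yes') is shared by Lithilis and Microaria — a synapomorphy uniting that clade.
Trait 4 (derived state 'yes') is shared by all ingroup taxa — unites the whole ingroup.
Trait 5 (derived state 'yes') is shared by Aelyx, Lithilis, Microaria, and Therodon — a synapomorphy uniting that clade.
Trait 6: derived state 'yes' in Lithilis, Microaria, and Therodon only — synapomorphy for {Lithilis, Microaria, Therodon}.
Most parsimonious ingroup topology: ((Stenoma,((Therodon,(Lithilis,Microaria)),Aelyx)),Ophieus).
Ophieus is sister to the clade containing all other ingroup taxa, so it is the earliest-diverging (most basal) ingroup lineage.

Ophieus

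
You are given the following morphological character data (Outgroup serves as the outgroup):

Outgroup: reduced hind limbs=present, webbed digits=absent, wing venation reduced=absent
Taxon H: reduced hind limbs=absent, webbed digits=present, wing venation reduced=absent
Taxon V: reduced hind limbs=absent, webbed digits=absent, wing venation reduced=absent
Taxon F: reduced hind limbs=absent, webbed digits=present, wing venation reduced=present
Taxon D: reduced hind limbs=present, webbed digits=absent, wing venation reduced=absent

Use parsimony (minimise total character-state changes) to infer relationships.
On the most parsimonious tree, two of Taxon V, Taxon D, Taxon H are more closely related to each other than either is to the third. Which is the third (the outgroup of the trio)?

Taxon D

Character polarity is set by the outgroup: the derived state is whichever differs from the outgroup's state, so for reduced hind limbs the derived state is 'absent', and for the remaining characters it is 'present'.
reduced hind limbs (derived state 'absent') is shared by Taxon F, Taxon H, and Taxon V — a synapomorphy uniting that clade.
Only Taxon F and Taxon H show the derived state 'present' for webbed digits, supporting them as a clade.
wing venation reduced (derived state 'present') is unique to Taxon F (autapomorphy; uninformative for grouping).
Most parsimonious ingroup topology: (((Taxon H,Taxon F),Taxon V),Taxon D).
Taxon V and Taxon H share a more recent common ancestor with each other than either does with Taxon D, so Taxon D is the least closely related of the three.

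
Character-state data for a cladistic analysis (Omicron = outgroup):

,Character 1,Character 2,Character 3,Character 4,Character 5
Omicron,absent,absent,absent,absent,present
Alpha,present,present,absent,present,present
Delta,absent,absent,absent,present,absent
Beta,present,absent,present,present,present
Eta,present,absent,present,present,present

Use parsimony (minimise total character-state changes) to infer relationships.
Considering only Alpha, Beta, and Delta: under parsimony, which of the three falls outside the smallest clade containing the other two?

Character polarity is set by the outgroup: the derived state is whichever differs from the outgroup's state, so for Character 5 the derived state is 'absent', and for the remaining characters it is 'present'.
Character 1 (derived state 'present') is shared by Alpha, Beta, and Eta — a synapomorphy uniting that clade.
Character 2 (derived state 'present') is unique to Alpha (autapomorphy; uninformative for grouping).
Only Beta and Eta show the derived state 'present' for Character 3, supporting them as a clade.
Character 4 (derived state 'present') is shared by all ingroup taxa — unites the whole ingroup.
Character 5 (derived state 'absent') is unique to Delta (autapomorphy; uninformative for grouping).
Most parsimonious ingroup topology: ((Alpha,(Beta,Eta)),Delta).
Alpha and Beta share a more recent common ancestor with each other than either does with Delta, so Delta is the least closely related of the three.

Delta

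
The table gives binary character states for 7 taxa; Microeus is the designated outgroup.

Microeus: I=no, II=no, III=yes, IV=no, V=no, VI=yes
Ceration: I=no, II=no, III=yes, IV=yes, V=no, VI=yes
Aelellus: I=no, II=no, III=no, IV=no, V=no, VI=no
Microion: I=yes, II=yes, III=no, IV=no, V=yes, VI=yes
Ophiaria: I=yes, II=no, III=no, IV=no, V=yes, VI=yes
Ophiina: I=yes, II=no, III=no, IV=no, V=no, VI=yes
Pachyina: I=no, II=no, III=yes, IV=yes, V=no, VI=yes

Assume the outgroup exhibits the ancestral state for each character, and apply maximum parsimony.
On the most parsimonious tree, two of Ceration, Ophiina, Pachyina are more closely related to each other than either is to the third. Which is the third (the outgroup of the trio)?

Ophiina

Character polarity is set by the outgroup: the derived state is whichever differs from the outgroup's state, so for III, VI the derived state is 'no', and for the remaining characters it is 'yes'.
I (derived state 'yes') is shared by Microion, Ophiaria, and Ophiina — a synapomorphy uniting that clade.
II (derived state 'yes') is unique to Microion (autapomorphy; uninformative for grouping).
III: derived state 'no' in Aelellus, Microion, Ophiaria, and Ophiina only — synapomorphy for {Aelellus, Microion, Ophiaria, Ophiina}.
IV (derived state 'yes') is shared by Ceration and Pachyina — a synapomorphy uniting that clade.
V: derived state 'yes' in Microion and Ophiaria only — synapomorphy for {Microion, Ophiaria}.
VI (derived state 'no') is unique to Aelellus (autapomorphy; uninformative for grouping).
Most parsimonious ingroup topology: ((Ceration,Pachyina),(Aelellus,((Microion,Ophiaria),Ophiina))).
Pachyina and Ceration share a more recent common ancestor with each other than either does with Ophiina, so Ophiina is the least closely related of the three.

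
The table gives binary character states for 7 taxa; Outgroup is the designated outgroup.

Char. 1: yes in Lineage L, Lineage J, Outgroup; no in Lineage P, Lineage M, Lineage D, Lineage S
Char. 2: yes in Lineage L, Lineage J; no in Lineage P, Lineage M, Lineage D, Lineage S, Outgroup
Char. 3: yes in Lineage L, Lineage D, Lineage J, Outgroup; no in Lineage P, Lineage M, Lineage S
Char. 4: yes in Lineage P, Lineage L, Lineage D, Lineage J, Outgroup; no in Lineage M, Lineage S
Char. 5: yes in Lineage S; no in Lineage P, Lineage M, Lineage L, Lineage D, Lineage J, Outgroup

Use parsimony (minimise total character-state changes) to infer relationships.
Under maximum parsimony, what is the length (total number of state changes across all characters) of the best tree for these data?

Character polarity is set by the outgroup: the derived state is whichever differs from the outgroup's state, so for Char. 1, Char. 3, Char. 4 the derived state is 'no', and for the remaining characters it is 'yes'.
Only Lineage D, Lineage M, Lineage P, and Lineage S show the derived state 'no' for Char. 1, supporting them as a clade.
Char. 2: derived state 'yes' in Lineage J and Lineage L only — synapomorphy for {Lineage J, Lineage L}.
Char. 3 (derived state 'no') is shared by Lineage M, Lineage P, and Lineage S — a synapomorphy uniting that clade.
Only Lineage M and Lineage S show the derived state 'no' for Char. 4, supporting them as a clade.
Char. 5 (derived state 'yes') is unique to Lineage S (autapomorphy; uninformative for grouping).
Most parsimonious ingroup topology: ((Lineage J,Lineage L),((Lineage P,(Lineage M,Lineage S)),Lineage D)).
Changes per character on this tree: Char. 1: 1; Char. 2: 1; Char. 3: 1; Char. 4: 1; Char. 5: 1.
Total = 5.

5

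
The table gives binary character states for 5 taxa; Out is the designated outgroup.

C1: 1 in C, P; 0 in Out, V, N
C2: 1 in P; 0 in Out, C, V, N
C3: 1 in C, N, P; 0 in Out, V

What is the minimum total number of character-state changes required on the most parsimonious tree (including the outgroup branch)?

The outgroup has state '0' for every character, so '1' is the derived state throughout.
C1: derived state '1' in C and P only — synapomorphy for {C, P}.
C2 (derived state '1') is unique to P (autapomorphy; uninformative for grouping).
Only C, N, and P show the derived state '1' for C3, supporting them as a clade.
Most parsimonious ingroup topology: (((C,P),N),V).
Changes per character on this tree: C1: 1; C2: 1; C3: 1.
Total = 3.

3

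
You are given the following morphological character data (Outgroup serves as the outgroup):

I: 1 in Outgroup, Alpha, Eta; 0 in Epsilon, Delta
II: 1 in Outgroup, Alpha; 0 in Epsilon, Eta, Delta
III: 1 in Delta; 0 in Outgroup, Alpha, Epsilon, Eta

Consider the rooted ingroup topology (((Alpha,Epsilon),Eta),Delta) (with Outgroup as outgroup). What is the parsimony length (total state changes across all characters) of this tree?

Map each character onto (((Alpha,Epsilon),Eta),Delta) (rooted by Outgroup) and count the minimum state changes it requires (Fitch parsimony):
I: 2; II: 2; III: 1.
Total tree length = 5.

5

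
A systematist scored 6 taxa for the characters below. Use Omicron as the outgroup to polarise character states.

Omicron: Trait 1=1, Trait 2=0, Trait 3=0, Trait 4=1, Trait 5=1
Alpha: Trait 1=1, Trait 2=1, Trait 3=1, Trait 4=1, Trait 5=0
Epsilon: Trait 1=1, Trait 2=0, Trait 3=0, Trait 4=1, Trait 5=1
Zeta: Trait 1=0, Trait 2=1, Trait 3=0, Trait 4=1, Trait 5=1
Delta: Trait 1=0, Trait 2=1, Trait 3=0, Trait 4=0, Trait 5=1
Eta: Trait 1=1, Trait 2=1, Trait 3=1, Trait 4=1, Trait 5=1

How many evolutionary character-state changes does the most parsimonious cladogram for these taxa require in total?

5

Character polarity is set by the outgroup: the derived state is whichever differs from the outgroup's state, so for Trait 1, Trait 4, Trait 5 the derived state is '0', and for the remaining characters it is '1'.
Only Delta and Zeta show the derived state '0' for Trait 1, supporting them as a clade.
Trait 2 (derived state '1') is shared by Alpha, Delta, Eta, and Zeta — a synapomorphy uniting that clade.
Trait 3 (derived state '1') is shared by Alpha and Eta — a synapomorphy uniting that clade.
Trait 4 (derived state '0') is unique to Delta (autapomorphy; uninformative for grouping).
Trait 5 (derived state '0') is unique to Alpha (autapomorphy; uninformative for grouping).
Most parsimonious ingroup topology: (((Alpha,Eta),(Zeta,Delta)),Epsilon).
Changes per character on this tree: Trait 1: 1; Trait 2: 1; Trait 3: 1; Trait 4: 1; Trait 5: 1.
Total = 5.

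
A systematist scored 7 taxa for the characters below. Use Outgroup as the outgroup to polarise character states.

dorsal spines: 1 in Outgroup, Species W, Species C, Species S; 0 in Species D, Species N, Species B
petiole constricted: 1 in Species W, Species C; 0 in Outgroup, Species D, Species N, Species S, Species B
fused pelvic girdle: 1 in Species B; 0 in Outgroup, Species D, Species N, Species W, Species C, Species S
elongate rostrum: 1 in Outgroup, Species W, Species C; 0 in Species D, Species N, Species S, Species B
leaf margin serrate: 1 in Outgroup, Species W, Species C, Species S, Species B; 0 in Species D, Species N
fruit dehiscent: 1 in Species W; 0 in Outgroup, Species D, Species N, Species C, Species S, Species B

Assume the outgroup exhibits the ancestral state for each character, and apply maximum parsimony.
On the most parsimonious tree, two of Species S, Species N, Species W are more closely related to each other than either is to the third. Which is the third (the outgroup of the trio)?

Character polarity is set by the outgroup: the derived state is whichever differs from the outgroup's state, so for dorsal spines, elongate rostrum, leaf margin serrate the derived state is '0', and for the remaining characters it is '1'.
Only Species B, Species D, and Species N show the derived state '0' for dorsal spines, supporting them as a clade.
Only Species C and Species W show the derived state '1' for petiole constricted, supporting them as a clade.
fused pelvic girdle: derived state '1' in Species B only — an autapomorphy, so it tells us nothing about relationships among taxa.
elongate rostrum (derived state '0') is shared by Species B, Species D, Species N, and Species S — a synapomorphy uniting that clade.
leaf margin serrate (derived state '0') is shared by Species D and Species N — a synapomorphy uniting that clade.
fruit dehiscent (derived state '1') is unique to Species W (autapomorphy; uninformative for grouping).
Most parsimonious ingroup topology: ((((Species D,Species N),Species B),Species S),(Species W,Species C)).
Species N and Species S share a more recent common ancestor with each other than either does with Species W, so Species W is the least closely related of the three.

Species W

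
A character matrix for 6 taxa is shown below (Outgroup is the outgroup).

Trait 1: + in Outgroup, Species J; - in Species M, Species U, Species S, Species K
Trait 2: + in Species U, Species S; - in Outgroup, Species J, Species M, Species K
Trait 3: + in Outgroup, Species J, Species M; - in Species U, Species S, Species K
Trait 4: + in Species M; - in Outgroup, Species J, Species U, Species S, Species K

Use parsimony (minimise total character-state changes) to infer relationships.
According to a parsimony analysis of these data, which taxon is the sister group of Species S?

Character polarity is set by the outgroup: the derived state is whichever differs from the outgroup's state, so for Trait 1, Trait 3 the derived state is '-', and for the remaining characters it is '+'.
Trait 1: derived state '-' in Species K, Species M, Species S, and Species U only — synapomorphy for {Species K, Species M, Species S, Species U}.
Only Species S and Species U show the derived state '+' for Trait 2, supporting them as a clade.
Trait 3: derived state '-' in Species K, Species S, and Species U only — synapomorphy for {Species K, Species S, Species U}.
Trait 4 (derived state '+') is unique to Species M (autapomorphy; uninformative for grouping).
Most parsimonious ingroup topology: (Species J,(Species M,((Species U,Species S),Species K))).
Species S and Species U form a cherry on this tree, so they are sister taxa.

Species U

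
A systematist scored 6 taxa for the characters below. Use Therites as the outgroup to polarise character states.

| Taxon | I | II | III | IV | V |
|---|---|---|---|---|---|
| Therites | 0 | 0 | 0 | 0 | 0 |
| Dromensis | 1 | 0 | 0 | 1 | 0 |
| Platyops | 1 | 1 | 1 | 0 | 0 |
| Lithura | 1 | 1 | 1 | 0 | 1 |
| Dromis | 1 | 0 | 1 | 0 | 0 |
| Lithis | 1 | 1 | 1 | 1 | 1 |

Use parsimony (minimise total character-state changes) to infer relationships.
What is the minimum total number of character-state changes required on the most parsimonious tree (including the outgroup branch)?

The outgroup has state '0' for every character, so '1' is the derived state throughout.
I (derived state '1') is shared by all ingroup taxa — unites the whole ingroup.
II: derived state '1' in Lithis, Lithura, and Platyops only — synapomorphy for {Lithis, Lithura, Platyops}.
III (derived state '1') is shared by Dromis, Lithis, Lithura, and Platyops — a synapomorphy uniting that clade.
IV (state '1') occurs in Dromensis and Lithis but conflicts with the nesting implied by the other characters — most parsimoniously interpreted as homoplasy.
V (derived state '1') is shared by Lithis and Lithura — a synapomorphy uniting that clade.
Most parsimonious ingroup topology: (((Platyops,(Lithis,Lithura)),Dromis),Dromensis).
Changes per character on this tree: I: 1; II: 1; III: 1; IV: 2; V: 1.
Total = 6.

6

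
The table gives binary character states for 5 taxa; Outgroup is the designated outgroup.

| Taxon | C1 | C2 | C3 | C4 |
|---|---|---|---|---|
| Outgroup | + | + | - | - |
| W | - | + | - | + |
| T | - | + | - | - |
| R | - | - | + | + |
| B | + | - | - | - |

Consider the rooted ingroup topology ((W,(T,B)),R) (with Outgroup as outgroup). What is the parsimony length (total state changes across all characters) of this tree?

Map each character onto ((W,(T,B)),R) (rooted by Outgroup) and count the minimum state changes it requires (Fitch parsimony):
C1: 2; C2: 2; C3: 1; C4: 2.
Total tree length = 7.

7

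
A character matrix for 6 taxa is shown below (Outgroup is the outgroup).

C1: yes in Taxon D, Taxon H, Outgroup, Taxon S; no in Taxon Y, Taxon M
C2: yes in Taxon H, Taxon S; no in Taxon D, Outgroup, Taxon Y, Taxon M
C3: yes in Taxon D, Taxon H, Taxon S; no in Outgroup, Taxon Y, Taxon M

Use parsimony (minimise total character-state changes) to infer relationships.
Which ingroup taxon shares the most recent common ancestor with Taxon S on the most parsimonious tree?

Taxon H

Character polarity is set by the outgroup: the derived state is whichever differs from the outgroup's state, so for C1 the derived state is 'no', and for the remaining characters it is 'yes'.
C1 (derived state 'no') is shared by Taxon M and Taxon Y — a synapomorphy uniting that clade.
Only Taxon H and Taxon S show the derived state 'yes' for C2, supporting them as a clade.
C3: derived state 'yes' in Taxon D, Taxon H, and Taxon S only — synapomorphy for {Taxon D, Taxon H, Taxon S}.
Most parsimonious ingroup topology: ((Taxon D,(Taxon S,Taxon H)),(Taxon M,Taxon Y)).
Taxon S and Taxon H form a cherry on this tree, so they are sister taxa.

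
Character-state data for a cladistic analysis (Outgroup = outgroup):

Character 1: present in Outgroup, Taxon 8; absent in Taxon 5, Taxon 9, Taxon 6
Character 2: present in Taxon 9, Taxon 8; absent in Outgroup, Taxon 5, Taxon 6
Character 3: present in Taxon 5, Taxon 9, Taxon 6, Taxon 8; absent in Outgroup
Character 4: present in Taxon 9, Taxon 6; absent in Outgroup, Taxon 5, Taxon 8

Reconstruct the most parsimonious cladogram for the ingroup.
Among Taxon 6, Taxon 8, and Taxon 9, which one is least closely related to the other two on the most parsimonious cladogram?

Taxon 8

Character polarity is set by the outgroup: the derived state is whichever differs from the outgroup's state, so for Character 1 the derived state is 'absent', and for the remaining characters it is 'present'.
Only Taxon 5, Taxon 6, and Taxon 9 show the derived state 'absent' for Character 1, supporting them as a clade.
Character 2 groups Taxon 8 and Taxon 9, which is incompatible with the clades supported by the remaining characters; treating it as convergent (homoplasy) costs fewer steps than any alternative tree.
All ingroup taxa share the derived state 'present' for Character 3; it defines the ingroup but does not resolve relationships within it.
Character 4: derived state 'present' in Taxon 6 and Taxon 9 only — synapomorphy for {Taxon 6, Taxon 9}.
Most parsimonious ingroup topology: ((Taxon 5,(Taxon 9,Taxon 6)),Taxon 8).
Taxon 6 and Taxon 9 share a more recent common ancestor with each other than either does with Taxon 8, so Taxon 8 is the least closely related of the three.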